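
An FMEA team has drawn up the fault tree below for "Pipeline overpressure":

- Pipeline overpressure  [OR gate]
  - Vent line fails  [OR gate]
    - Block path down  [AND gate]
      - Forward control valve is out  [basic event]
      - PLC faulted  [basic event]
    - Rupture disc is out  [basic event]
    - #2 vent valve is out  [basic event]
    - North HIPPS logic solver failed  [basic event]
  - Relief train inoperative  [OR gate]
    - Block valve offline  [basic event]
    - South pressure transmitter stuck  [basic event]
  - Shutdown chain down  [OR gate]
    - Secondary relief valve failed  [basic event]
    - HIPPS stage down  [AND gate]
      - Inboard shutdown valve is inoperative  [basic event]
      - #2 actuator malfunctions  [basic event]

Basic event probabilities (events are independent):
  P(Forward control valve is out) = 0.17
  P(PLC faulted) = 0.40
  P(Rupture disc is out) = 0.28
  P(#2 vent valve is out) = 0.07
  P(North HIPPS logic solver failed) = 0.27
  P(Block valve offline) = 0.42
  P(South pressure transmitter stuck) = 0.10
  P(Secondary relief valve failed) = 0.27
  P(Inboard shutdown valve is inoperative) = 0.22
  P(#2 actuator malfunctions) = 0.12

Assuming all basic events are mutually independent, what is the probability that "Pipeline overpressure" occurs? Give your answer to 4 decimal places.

P(Block path down) [AND] = 0.17 × 0.40 = 0.068000
P(Vent line fails) [OR] = 1 − (1−0.068000) × (1−0.28) × (1−0.07) × (1−0.27) = 0.544431
P(Relief train inoperative) [OR] = 1 − (1−0.42) × (1−0.10) = 0.478000
P(HIPPS stage down) [AND] = 0.22 × 0.12 = 0.026400
P(Shutdown chain down) [OR] = 1 − (1−0.27) × (1−0.026400) = 0.289272
P(Pipeline overpressure) [OR] = 1 − (1−0.544431) × (1−0.478000) × (1−0.289272) = 0.830984
Rounded to 4 decimal places: P(Pipeline overpressure) ≈ 0.8310.

0.8310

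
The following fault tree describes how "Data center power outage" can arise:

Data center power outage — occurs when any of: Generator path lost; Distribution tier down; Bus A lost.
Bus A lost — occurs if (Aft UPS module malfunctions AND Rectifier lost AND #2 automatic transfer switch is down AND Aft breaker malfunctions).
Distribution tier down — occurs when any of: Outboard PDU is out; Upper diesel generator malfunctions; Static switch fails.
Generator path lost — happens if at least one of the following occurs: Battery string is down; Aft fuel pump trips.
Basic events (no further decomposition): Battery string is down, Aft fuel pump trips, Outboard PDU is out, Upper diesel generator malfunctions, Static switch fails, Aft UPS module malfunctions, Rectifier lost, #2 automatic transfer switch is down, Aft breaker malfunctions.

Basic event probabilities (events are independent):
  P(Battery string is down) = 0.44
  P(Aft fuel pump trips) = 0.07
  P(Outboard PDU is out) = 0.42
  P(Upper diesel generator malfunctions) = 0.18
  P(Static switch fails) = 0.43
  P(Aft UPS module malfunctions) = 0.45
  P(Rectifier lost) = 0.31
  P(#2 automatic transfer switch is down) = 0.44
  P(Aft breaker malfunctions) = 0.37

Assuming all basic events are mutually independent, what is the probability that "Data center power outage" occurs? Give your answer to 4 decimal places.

P(Generator path lost) [OR] = 1 − (1−0.44) × (1−0.07) = 0.479200
P(Distribution tier down) [OR] = 1 − (1−0.42) × (1−0.18) × (1−0.43) = 0.728908
P(Bus A lost) [AND] = 0.45 × 0.31 × 0.44 × 0.37 = 0.022711
P(Data center power outage) [OR] = 1 − (1−0.479200) × (1−0.728908) × (1−0.022711) = 0.862022
Rounded to 4 decimal places: P(Data center power outage) ≈ 0.8620.

0.8620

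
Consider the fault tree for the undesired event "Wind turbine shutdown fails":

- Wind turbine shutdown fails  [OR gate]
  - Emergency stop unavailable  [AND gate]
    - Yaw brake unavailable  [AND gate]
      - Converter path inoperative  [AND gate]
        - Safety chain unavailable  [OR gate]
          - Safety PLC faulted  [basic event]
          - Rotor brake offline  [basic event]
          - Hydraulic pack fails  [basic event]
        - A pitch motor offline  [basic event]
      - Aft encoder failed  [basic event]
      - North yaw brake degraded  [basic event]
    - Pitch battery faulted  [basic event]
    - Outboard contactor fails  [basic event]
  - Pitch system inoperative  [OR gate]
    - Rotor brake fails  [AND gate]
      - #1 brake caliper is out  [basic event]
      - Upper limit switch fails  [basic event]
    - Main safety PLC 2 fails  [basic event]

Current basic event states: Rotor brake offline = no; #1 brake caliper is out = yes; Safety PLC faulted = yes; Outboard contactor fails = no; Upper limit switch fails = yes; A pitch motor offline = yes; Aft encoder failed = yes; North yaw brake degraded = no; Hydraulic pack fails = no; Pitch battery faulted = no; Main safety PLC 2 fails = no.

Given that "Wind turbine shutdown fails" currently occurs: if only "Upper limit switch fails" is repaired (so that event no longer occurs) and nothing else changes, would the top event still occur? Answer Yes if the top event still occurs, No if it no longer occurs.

Counterfactual: set "Upper limit switch fails" to not occurred.
Safety chain unavailable [OR]: Safety PLC faulted=occurs, Rotor brake offline=not, Hydraulic pack fails=not → at least one input occurs → occurs.
Converter path inoperative [AND]: Safety chain unavailable=occurs, A pitch motor offline=occurs → all inputs occur → occurs.
Yaw brake unavailable [AND]: Converter path inoperative=occurs, Aft encoder failed=occurs, North yaw brake degraded=not → not all inputs occur → does not occur.
Emergency stop unavailable [AND]: Yaw brake unavailable=not, Pitch battery faulted=not, Outboard contactor fails=not → not all inputs occur → does not occur.
Rotor brake fails [AND]: #1 brake caliper is out=occurs, Upper limit switch fails=not → not all inputs occur → does not occur.
Pitch system inoperative [OR]: Rotor brake fails=not, Main safety PLC 2 fails=not → no input occurs → does not occur.
Wind turbine shutdown fails [OR]: Emergency stop unavailable=not, Pitch system inoperative=not → no input occurs → does not occur.

No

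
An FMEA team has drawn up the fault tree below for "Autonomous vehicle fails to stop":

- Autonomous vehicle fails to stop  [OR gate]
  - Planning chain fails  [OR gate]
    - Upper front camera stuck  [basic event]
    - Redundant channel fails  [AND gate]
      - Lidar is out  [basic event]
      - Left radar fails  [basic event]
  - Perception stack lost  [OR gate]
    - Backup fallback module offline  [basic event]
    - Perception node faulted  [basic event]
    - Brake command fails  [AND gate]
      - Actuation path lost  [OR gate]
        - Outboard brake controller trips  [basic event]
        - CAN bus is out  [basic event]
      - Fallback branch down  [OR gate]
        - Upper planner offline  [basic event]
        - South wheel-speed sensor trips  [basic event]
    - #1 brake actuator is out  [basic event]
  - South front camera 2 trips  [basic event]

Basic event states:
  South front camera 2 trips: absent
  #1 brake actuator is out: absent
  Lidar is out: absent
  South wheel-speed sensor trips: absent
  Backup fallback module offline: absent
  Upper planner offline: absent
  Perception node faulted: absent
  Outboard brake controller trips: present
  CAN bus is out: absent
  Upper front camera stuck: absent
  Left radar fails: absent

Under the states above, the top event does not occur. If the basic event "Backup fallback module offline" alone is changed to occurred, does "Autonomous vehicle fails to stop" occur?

Yes

Counterfactual: set "Backup fallback module offline" to occurred.
Redundant channel fails [AND]: Lidar is out=not, Left radar fails=not → not all inputs occur → does not occur.
Planning chain fails [OR]: Upper front camera stuck=not, Redundant channel fails=not → no input occurs → does not occur.
Actuation path lost [OR]: Outboard brake controller trips=occurs, CAN bus is out=not → at least one input occurs → occurs.
Fallback branch down [OR]: Upper planner offline=not, South wheel-speed sensor trips=not → no input occurs → does not occur.
Brake command fails [AND]: Actuation path lost=occurs, Fallback branch down=not → not all inputs occur → does not occur.
Perception stack lost [OR]: Backup fallback module offline=occurs, Perception node faulted=not, Brake command fails=not, #1 brake actuator is out=not → at least one input occurs → occurs.
Autonomous vehicle fails to stop [OR]: Planning chain fails=not, Perception stack lost=occurs, South front camera 2 trips=not → at least one input occurs → occurs.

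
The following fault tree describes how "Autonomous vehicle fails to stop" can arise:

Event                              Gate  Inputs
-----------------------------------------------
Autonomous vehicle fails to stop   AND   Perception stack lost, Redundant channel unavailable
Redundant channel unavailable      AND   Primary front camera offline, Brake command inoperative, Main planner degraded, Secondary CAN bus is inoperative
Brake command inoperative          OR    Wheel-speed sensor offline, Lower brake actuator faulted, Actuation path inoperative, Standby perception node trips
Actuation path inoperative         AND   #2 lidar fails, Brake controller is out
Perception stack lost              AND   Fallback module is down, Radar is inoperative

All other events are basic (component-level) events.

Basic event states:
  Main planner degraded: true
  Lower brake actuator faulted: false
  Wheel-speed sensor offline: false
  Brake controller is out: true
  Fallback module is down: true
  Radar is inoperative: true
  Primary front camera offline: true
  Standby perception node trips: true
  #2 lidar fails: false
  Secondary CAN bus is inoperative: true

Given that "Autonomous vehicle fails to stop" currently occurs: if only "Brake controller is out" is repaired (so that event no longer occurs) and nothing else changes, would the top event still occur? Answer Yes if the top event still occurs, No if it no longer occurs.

Counterfactual: set "Brake controller is out" to not occurred.
Perception stack lost [AND]: Fallback module is down=occurs, Radar is inoperative=occurs → all inputs occur → occurs.
Actuation path inoperative [AND]: #2 lidar fails=not, Brake controller is out=not → not all inputs occur → does not occur.
Brake command inoperative [OR]: Wheel-speed sensor offline=not, Lower brake actuator faulted=not, Actuation path inoperative=not, Standby perception node trips=occurs → at least one input occurs → occurs.
Redundant channel unavailable [AND]: Primary front camera offline=occurs, Brake command inoperative=occurs, Main planner degraded=occurs, Secondary CAN bus is inoperative=occurs → all inputs occur → occurs.
Autonomous vehicle fails to stop [AND]: Perception stack lost=occurs, Redundant channel unavailable=occurs → all inputs occur → occurs.

Yes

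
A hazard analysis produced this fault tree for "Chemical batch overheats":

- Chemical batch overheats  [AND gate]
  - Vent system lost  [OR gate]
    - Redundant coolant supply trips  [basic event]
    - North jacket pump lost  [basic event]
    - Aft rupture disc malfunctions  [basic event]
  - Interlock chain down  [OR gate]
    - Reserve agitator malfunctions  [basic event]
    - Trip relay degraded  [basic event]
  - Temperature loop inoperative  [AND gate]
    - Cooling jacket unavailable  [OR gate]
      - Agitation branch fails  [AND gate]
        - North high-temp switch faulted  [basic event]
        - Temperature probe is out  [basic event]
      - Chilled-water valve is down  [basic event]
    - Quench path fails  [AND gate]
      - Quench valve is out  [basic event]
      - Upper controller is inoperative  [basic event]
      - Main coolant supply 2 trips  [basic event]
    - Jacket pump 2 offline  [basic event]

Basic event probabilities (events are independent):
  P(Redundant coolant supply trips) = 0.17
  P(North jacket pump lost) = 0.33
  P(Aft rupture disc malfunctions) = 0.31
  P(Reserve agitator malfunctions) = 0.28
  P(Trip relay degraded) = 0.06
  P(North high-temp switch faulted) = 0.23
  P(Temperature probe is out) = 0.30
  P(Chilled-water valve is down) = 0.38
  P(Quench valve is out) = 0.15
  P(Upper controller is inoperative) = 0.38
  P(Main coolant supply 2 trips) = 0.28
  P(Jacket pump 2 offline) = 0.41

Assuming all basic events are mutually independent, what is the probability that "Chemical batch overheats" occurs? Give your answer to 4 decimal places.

P(Vent system lost) [OR] = 1 − (1−0.17) × (1−0.33) × (1−0.31) = 0.616291
P(Interlock chain down) [OR] = 1 − (1−0.28) × (1−0.06) = 0.323200
P(Agitation branch fails) [AND] = 0.23 × 0.30 = 0.069000
P(Cooling jacket unavailable) [OR] = 1 − (1−0.069000) × (1−0.38) = 0.422780
P(Quench path fails) [AND] = 0.15 × 0.38 × 0.28 = 0.015960
P(Temperature loop inoperative) [AND] = 0.422780 × 0.015960 × 0.41 = 0.002767
P(Chemical batch overheats) [AND] = 0.616291 × 0.323200 × 0.002767 = 0.000551
Rounded to 4 decimal places: P(Chemical batch overheats) ≈ 0.0006.

0.0006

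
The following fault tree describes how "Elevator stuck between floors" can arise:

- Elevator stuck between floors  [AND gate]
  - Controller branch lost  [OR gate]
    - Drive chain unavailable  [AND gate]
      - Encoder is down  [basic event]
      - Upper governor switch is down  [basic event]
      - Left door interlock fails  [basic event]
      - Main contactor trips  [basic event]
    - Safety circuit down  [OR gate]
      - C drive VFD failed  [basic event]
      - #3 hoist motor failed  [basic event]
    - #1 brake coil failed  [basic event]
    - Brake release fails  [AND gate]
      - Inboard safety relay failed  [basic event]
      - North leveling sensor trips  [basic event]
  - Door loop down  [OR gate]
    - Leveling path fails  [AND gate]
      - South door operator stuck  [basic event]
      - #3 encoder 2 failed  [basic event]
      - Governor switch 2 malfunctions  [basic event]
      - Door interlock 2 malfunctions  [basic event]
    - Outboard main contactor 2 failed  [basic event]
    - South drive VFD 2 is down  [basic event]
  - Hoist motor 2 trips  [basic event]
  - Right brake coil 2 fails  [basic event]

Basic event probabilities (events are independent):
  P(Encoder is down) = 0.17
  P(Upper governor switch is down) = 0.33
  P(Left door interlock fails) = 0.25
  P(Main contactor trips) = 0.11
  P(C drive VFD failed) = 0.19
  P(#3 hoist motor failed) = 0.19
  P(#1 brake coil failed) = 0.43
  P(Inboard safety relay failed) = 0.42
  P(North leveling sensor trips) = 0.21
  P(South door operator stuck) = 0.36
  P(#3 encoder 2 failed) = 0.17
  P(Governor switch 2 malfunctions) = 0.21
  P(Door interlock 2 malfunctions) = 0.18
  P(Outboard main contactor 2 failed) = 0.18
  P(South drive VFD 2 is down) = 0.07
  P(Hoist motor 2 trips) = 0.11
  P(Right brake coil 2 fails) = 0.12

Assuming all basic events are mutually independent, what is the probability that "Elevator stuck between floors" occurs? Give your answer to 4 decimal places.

P(Drive chain unavailable) [AND] = 0.17 × 0.33 × 0.25 × 0.11 = 0.001543
P(Safety circuit down) [OR] = 1 − (1−0.19) × (1−0.19) = 0.343900
P(Brake release fails) [AND] = 0.42 × 0.21 = 0.088200
P(Controller branch lost) [OR] = 1 − (1−0.001543) × (1−0.343900) × (1−0.43) × (1−0.088200) = 0.659534
P(Leveling path fails) [AND] = 0.36 × 0.17 × 0.21 × 0.18 = 0.002313
P(Door loop down) [OR] = 1 − (1−0.002313) × (1−0.18) × (1−0.07) = 0.239164
P(Elevator stuck between floors) [AND] = 0.659534 × 0.239164 × 0.11 × 0.12 = 0.002082
Rounded to 4 decimal places: P(Elevator stuck between floors) ≈ 0.0021.

0.0021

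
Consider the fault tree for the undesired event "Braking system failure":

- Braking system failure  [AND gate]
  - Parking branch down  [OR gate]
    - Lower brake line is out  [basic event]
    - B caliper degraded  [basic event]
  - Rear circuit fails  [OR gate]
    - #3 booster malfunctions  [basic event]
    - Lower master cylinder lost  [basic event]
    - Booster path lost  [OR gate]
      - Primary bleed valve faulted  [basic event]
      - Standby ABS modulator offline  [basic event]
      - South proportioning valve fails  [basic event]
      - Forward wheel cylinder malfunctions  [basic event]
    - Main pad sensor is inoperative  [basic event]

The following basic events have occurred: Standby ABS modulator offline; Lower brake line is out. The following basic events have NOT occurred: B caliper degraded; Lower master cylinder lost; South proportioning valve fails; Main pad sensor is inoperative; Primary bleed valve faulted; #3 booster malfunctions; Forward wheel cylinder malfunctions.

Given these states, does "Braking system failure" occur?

Parking branch down [OR]: Lower brake line is out=occurs, B caliper degraded=not → at least one input occurs → occurs.
Booster path lost [OR]: Primary bleed valve faulted=not, Standby ABS modulator offline=occurs, South proportioning valve fails=not, Forward wheel cylinder malfunctions=not → at least one input occurs → occurs.
Rear circuit fails [OR]: #3 booster malfunctions=not, Lower master cylinder lost=not, Booster path lost=occurs, Main pad sensor is inoperative=not → at least one input occurs → occurs.
Braking system failure [AND]: Parking branch down=occurs, Rear circuit fails=occurs → all inputs occur → occurs.

Yes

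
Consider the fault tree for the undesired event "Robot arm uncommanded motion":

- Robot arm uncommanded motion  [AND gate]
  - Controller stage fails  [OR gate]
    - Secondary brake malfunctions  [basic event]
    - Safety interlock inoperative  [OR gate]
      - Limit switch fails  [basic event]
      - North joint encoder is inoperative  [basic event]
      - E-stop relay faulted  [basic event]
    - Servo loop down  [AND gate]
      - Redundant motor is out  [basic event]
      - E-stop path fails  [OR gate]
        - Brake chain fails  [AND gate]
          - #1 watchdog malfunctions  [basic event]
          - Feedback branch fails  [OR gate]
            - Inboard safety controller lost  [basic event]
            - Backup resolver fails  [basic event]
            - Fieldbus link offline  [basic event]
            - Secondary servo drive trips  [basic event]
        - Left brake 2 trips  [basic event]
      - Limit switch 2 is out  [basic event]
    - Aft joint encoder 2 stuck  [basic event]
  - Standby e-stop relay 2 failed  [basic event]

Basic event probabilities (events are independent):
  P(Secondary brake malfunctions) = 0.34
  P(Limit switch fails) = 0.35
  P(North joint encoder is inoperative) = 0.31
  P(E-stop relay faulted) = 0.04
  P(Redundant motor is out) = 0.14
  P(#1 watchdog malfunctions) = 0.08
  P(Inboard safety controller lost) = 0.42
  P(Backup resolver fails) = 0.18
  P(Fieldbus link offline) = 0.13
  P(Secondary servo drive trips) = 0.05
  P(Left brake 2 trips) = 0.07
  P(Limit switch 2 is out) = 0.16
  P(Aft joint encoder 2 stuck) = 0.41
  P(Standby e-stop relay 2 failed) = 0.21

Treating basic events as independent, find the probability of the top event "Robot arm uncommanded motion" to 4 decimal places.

P(Safety interlock inoperative) [OR] = 1 − (1−0.35) × (1−0.31) × (1−0.04) = 0.569440
P(Feedback branch fails) [OR] = 1 − (1−0.42) × (1−0.18) × (1−0.13) × (1−0.05) = 0.606917
P(Brake chain fails) [AND] = 0.08 × 0.606917 = 0.048553
P(E-stop path fails) [OR] = 1 − (1−0.048553) × (1−0.07) = 0.115154
P(Servo loop down) [AND] = 0.14 × 0.115154 × 0.16 = 0.002579
P(Controller stage fails) [OR] = 1 − (1−0.34) × (1−0.569440) × (1−0.002579) × (1−0.41) = 0.832772
P(Robot arm uncommanded motion) [AND] = 0.832772 × 0.21 = 0.174882
Rounded to 4 decimal places: P(Robot arm uncommanded motion) ≈ 0.1749.

0.1749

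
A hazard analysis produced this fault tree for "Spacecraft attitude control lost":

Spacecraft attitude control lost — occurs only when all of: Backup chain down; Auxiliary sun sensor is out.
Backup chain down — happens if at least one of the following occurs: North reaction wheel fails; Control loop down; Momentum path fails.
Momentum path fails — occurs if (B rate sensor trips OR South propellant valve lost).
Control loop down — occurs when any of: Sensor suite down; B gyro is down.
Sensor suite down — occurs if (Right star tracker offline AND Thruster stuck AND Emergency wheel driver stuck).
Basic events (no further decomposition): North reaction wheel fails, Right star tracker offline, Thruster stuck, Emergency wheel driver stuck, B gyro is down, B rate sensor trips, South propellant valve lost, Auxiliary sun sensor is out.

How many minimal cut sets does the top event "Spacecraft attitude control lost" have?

Sensor suite down [AND]: one cut set from each child combined → 1 × 1 × 1 = 1 cut set(s).
Control loop down [OR]: union of children's cut sets → 2 cut set(s).
Momentum path fails [OR]: union of children's cut sets → 2 cut set(s).
Backup chain down [OR]: union of children's cut sets → 5 cut set(s).
Spacecraft attitude control lost [AND]: one cut set from each child combined → 5 × 1 = 5 cut set(s).
Minimal cut sets: {Auxiliary sun sensor is out, North reaction wheel fails}; {Auxiliary sun sensor is out, Emergency wheel driver stuck, Right star tracker offline, Thruster stuck}; {Auxiliary sun sensor is out, B gyro is down}; {Auxiliary sun sensor is out, B rate sensor trips}; {Auxiliary sun sensor is out, South propellant valve lost}.

5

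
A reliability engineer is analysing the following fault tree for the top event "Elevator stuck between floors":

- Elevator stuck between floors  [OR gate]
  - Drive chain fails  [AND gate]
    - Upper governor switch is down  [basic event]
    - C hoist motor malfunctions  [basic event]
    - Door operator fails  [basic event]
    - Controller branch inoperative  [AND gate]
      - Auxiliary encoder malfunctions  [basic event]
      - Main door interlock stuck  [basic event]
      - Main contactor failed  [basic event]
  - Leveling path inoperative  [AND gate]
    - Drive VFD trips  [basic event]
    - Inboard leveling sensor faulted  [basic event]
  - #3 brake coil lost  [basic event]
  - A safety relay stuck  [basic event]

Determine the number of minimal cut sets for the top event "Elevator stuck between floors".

Controller branch inoperative [AND]: one cut set from each child combined → 1 × 1 × 1 = 1 cut set(s).
Drive chain fails [AND]: one cut set from each child combined → 1 × 1 × 1 × 1 = 1 cut set(s).
Leveling path inoperative [AND]: one cut set from each child combined → 1 × 1 = 1 cut set(s).
Elevator stuck between floors [OR]: union of children's cut sets → 4 cut set(s).
Minimal cut sets: {Auxiliary encoder malfunctions, C hoist motor malfunctions, Door operator fails, Main contactor failed, Main door interlock stuck, Upper governor switch is down}; {Drive VFD trips, Inboard leveling sensor faulted}; {#3 brake coil lost}; {A safety relay stuck}.

4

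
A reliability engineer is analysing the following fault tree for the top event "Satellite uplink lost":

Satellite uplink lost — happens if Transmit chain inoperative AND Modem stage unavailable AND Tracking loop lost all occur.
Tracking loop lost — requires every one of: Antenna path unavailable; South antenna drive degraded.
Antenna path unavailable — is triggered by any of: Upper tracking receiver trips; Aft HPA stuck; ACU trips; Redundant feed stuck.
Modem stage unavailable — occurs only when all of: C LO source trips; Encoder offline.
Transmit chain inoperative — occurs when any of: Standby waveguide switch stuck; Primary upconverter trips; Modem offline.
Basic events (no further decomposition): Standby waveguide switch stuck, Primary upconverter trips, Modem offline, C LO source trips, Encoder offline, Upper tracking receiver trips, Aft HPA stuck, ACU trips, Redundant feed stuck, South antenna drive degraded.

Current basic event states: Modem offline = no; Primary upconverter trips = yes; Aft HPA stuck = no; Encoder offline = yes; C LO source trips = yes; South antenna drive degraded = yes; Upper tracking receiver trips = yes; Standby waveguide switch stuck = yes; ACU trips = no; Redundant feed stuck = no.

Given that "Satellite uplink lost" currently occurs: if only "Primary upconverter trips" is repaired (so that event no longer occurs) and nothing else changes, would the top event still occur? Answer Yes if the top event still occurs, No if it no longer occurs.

Counterfactual: set "Primary upconverter trips" to not occurred.
Transmit chain inoperative [OR]: Standby waveguide switch stuck=occurs, Primary upconverter trips=not, Modem offline=not → at least one input occurs → occurs.
Modem stage unavailable [AND]: C LO source trips=occurs, Encoder offline=occurs → all inputs occur → occurs.
Antenna path unavailable [OR]: Upper tracking receiver trips=occurs, Aft HPA stuck=not, ACU trips=not, Redundant feed stuck=not → at least one input occurs → occurs.
Tracking loop lost [AND]: Antenna path unavailable=occurs, South antenna drive degraded=occurs → all inputs occur → occurs.
Satellite uplink lost [AND]: Transmit chain inoperative=occurs, Modem stage unavailable=occurs, Tracking loop lost=occurs → all inputs occur → occurs.

Yes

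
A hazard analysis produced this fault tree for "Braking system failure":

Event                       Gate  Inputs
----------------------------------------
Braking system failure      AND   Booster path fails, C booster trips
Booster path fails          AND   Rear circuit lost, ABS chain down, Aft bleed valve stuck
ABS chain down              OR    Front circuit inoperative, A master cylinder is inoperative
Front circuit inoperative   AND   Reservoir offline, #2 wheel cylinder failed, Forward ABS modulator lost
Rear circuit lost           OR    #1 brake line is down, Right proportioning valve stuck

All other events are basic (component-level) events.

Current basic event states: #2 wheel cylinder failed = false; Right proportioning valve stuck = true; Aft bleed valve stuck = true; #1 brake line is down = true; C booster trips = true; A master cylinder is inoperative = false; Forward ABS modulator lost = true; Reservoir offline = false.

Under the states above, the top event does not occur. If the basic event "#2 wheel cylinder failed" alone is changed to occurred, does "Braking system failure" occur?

Counterfactual: set "#2 wheel cylinder failed" to occurred.
Rear circuit lost [OR]: #1 brake line is down=occurs, Right proportioning valve stuck=occurs → at least one input occurs → occurs.
Front circuit inoperative [AND]: Reservoir offline=not, #2 wheel cylinder failed=occurs, Forward ABS modulator lost=occurs → not all inputs occur → does not occur.
ABS chain down [OR]: Front circuit inoperative=not, A master cylinder is inoperative=not → no input occurs → does not occur.
Booster path fails [AND]: Rear circuit lost=occurs, ABS chain down=not, Aft bleed valve stuck=occurs → not all inputs occur → does not occur.
Braking system failure [AND]: Booster path fails=not, C booster trips=occurs → not all inputs occur → does not occur.

No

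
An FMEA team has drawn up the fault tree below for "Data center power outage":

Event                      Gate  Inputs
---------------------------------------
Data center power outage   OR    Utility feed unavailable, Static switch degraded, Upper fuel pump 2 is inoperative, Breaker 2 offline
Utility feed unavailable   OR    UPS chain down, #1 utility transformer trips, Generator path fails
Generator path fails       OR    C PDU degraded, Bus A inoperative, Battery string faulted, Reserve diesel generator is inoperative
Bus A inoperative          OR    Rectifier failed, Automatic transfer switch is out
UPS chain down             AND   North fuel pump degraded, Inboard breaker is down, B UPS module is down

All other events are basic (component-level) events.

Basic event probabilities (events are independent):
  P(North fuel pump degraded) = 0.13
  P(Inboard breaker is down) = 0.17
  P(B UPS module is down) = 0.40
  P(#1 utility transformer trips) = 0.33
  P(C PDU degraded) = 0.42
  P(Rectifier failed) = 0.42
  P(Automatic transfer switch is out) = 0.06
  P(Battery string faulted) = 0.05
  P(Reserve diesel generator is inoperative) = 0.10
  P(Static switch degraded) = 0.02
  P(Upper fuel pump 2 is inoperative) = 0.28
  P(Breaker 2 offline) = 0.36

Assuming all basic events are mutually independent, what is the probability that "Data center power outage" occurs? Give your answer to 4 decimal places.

P(UPS chain down) [AND] = 0.13 × 0.17 × 0.40 = 0.008840
P(Bus A inoperative) [OR] = 1 − (1−0.42) × (1−0.06) = 0.454800
P(Generator path fails) [OR] = 1 − (1−0.42) × (1−0.454800) × (1−0.05) × (1−0.10) = 0.729635
P(Utility feed unavailable) [OR] = 1 − (1−0.008840) × (1−0.33) × (1−0.729635) = 0.820457
P(Data center power outage) [OR] = 1 − (1−0.820457) × (1−0.02) × (1−0.28) × (1−0.36) = 0.918921
Rounded to 4 decimal places: P(Data center power outage) ≈ 0.9189.

0.9189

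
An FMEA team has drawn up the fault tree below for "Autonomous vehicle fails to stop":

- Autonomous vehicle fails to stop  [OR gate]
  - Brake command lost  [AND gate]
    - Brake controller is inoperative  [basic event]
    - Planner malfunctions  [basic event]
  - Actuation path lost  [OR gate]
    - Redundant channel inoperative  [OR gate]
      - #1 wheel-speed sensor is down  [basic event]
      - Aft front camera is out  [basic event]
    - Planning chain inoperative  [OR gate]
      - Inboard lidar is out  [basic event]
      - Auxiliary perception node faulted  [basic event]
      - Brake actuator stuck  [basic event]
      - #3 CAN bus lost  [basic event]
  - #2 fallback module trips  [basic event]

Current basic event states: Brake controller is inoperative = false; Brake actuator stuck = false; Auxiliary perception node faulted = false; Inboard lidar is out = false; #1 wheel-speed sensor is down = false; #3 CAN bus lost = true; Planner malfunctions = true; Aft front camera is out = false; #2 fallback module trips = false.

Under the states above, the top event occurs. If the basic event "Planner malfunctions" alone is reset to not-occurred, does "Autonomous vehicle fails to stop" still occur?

Counterfactual: set "Planner malfunctions" to not occurred.
Brake command lost [AND]: Brake controller is inoperative=not, Planner malfunctions=not → not all inputs occur → does not occur.
Redundant channel inoperative [OR]: #1 wheel-speed sensor is down=not, Aft front camera is out=not → no input occurs → does not occur.
Planning chain inoperative [OR]: Inboard lidar is out=not, Auxiliary perception node faulted=not, Brake actuator stuck=not, #3 CAN bus lost=occurs → at least one input occurs → occurs.
Actuation path lost [OR]: Redundant channel inoperative=not, Planning chain inoperative=occurs → at least one input occurs → occurs.
Autonomous vehicle fails to stop [OR]: Brake command lost=not, Actuation path lost=occurs, #2 fallback module trips=not → at least one input occurs → occurs.

Yes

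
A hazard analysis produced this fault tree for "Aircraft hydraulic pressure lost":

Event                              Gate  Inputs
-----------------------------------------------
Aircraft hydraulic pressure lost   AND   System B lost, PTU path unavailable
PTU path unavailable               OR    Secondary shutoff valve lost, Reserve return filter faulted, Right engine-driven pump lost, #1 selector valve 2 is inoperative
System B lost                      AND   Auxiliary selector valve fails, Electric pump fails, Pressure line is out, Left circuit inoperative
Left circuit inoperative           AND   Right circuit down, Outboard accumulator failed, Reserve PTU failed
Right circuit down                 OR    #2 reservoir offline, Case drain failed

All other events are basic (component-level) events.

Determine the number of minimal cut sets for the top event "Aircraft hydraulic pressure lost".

Right circuit down [OR]: union of children's cut sets → 2 cut set(s).
Left circuit inoperative [AND]: one cut set from each child combined → 2 × 1 × 1 = 2 cut set(s).
System B lost [AND]: one cut set from each child combined → 1 × 1 × 1 × 2 = 2 cut set(s).
PTU path unavailable [OR]: union of children's cut sets → 4 cut set(s).
Aircraft hydraulic pressure lost [AND]: one cut set from each child combined → 2 × 4 = 8 cut set(s).
Minimal cut sets: {#2 reservoir offline, Auxiliary selector valve fails, Electric pump fails, Outboard accumulator failed, Pressure line is out, Reserve PTU failed, Secondary shutoff valve lost}; {#2 reservoir offline, Auxiliary selector valve fails, Electric pump fails, Outboard accumulator failed, Pressure line is out, Reserve PTU failed, Reserve return filter faulted}; {#2 reservoir offline, Auxiliary selector valve fails, Electric pump fails, Outboard accumulator failed, Pressure line is out, Reserve PTU failed, Right engine-driven pump lost}; {#1 selector valve 2 is inoperative, #2 reservoir offline, Auxiliary selector valve fails, Electric pump fails, Outboard accumulator failed, Pressure line is out, Reserve PTU failed}; {Auxiliary selector valve fails, Case drain failed, Electric pump fails, Outboard accumulator failed, Pressure line is out, Reserve PTU failed, Secondary shutoff valve lost}; {Auxiliary selector valve fails, Case drain failed, Electric pump fails, Outboard accumulator failed, Pressure line is out, Reserve PTU failed, Reserve return filter faulted}; {Auxiliary selector valve fails, Case drain failed, Electric pump fails, Outboard accumulator failed, Pressure line is out, Reserve PTU failed, Right engine-driven pump lost}; {#1 selector valve 2 is inoperative, Auxiliary selector valve fails, Case drain failed, Electric pump fails, Outboard accumulator failed, Pressure line is out, Reserve PTU failed}.

8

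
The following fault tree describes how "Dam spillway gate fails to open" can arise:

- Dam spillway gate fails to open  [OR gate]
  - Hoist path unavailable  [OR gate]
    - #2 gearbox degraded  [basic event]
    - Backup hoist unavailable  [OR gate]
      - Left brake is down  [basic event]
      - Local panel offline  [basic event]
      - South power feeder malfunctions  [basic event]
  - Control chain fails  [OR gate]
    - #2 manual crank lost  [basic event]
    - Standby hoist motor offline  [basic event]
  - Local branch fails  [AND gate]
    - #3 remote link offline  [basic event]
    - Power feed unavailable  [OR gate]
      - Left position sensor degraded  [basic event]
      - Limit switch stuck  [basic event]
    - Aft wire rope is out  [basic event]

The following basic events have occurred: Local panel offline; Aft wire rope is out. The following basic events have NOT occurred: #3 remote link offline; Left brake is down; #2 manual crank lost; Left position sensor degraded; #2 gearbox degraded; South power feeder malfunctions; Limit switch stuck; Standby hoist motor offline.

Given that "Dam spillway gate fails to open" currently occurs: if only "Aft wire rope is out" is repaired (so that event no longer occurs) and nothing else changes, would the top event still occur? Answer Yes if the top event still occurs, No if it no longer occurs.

Counterfactual: set "Aft wire rope is out" to not occurred.
Backup hoist unavailable [OR]: Left brake is down=not, Local panel offline=occurs, South power feeder malfunctions=not → at least one input occurs → occurs.
Hoist path unavailable [OR]: #2 gearbox degraded=not, Backup hoist unavailable=occurs → at least one input occurs → occurs.
Control chain fails [OR]: #2 manual crank lost=not, Standby hoist motor offline=not → no input occurs → does not occur.
Power feed unavailable [OR]: Left position sensor degraded=not, Limit switch stuck=not → no input occurs → does not occur.
Local branch fails [AND]: #3 remote link offline=not, Power feed unavailable=not, Aft wire rope is out=not → not all inputs occur → does not occur.
Dam spillway gate fails to open [OR]: Hoist path unavailable=occurs, Control chain fails=not, Local branch fails=not → at least one input occurs → occurs.

Yes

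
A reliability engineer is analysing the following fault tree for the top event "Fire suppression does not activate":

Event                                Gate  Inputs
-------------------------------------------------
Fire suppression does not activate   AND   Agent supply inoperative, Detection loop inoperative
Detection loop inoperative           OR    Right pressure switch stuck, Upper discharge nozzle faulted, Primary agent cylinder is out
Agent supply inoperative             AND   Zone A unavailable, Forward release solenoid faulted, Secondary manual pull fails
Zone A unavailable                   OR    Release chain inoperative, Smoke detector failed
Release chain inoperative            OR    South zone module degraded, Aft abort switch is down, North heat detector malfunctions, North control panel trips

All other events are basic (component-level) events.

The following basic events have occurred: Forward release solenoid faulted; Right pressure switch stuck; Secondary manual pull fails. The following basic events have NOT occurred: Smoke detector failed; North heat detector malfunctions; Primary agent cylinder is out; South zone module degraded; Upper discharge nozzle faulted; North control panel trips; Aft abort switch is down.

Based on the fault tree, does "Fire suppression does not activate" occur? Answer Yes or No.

No

Release chain inoperative [OR]: South zone module degraded=not, Aft abort switch is down=not, North heat detector malfunctions=not, North control panel trips=not → no input occurs → does not occur.
Zone A unavailable [OR]: Release chain inoperative=not, Smoke detector failed=not → no input occurs → does not occur.
Agent supply inoperative [AND]: Zone A unavailable=not, Forward release solenoid faulted=occurs, Secondary manual pull fails=occurs → not all inputs occur → does not occur.
Detection loop inoperative [OR]: Right pressure switch stuck=occurs, Upper discharge nozzle faulted=not, Primary agent cylinder is out=not → at least one input occurs → occurs.
Fire suppression does not activate [AND]: Agent supply inoperative=not, Detection loop inoperative=occurs → not all inputs occur → does not occur.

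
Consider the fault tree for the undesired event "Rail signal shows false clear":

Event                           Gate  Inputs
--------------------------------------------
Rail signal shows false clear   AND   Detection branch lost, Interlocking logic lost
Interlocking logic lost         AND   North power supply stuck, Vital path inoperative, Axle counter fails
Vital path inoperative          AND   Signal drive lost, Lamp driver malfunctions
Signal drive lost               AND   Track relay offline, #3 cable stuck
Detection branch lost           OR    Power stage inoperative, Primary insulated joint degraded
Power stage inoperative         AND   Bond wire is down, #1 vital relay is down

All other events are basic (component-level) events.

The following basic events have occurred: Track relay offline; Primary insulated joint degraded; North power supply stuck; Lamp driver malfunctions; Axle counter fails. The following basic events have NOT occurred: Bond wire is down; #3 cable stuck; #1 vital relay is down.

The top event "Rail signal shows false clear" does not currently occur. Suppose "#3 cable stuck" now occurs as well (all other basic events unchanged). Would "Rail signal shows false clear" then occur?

Counterfactual: set "#3 cable stuck" to occurred.
Power stage inoperative [AND]: Bond wire is down=not, #1 vital relay is down=not → not all inputs occur → does not occur.
Detection branch lost [OR]: Power stage inoperative=not, Primary insulated joint degraded=occurs → at least one input occurs → occurs.
Signal drive lost [AND]: Track relay offline=occurs, #3 cable stuck=occurs → all inputs occur → occurs.
Vital path inoperative [AND]: Signal drive lost=occurs, Lamp driver malfunctions=occurs → all inputs occur → occurs.
Interlocking logic lost [AND]: North power supply stuck=occurs, Vital path inoperative=occurs, Axle counter fails=occurs → all inputs occur → occurs.
Rail signal shows false clear [AND]: Detection branch lost=occurs, Interlocking logic lost=occurs → all inputs occur → occurs.

Yes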